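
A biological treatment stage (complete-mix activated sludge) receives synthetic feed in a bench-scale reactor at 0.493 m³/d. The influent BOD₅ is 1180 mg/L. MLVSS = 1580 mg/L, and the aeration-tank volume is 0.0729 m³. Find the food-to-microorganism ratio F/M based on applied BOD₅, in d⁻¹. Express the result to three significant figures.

F/M ≈ 5.05 d⁻¹

F/M = applied load / biomass = Q·S₀/(V·X) = 0.493 × 1180 / (0.07290 × 1580) = 5.051 d⁻¹.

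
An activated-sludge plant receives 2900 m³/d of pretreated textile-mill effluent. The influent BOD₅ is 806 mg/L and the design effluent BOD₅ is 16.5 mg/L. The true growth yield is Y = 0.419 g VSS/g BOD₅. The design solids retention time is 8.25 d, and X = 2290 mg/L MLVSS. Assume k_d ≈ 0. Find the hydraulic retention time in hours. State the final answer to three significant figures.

τ ≈ 28.6 h

With k_d = 0 the design equation reduces to V = Y Q (S₀−S) θ_c / X = 0.419 × 2900 × (806 − 16.5) × 8.25 / 2290 = 3456 m³.
τ = V/Q = 3456/2900 = 1.192 d, or 28.60 h.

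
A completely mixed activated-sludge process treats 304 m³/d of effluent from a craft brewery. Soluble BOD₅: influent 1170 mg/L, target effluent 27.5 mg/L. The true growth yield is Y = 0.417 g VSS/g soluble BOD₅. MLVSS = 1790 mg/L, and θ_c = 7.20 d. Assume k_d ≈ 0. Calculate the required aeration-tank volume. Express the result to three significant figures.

Biomass mass balance (decay neglected): V·X = Y·Q·(S₀ − S)·θ_c, so V = 0.417 × 304 × (1170 − 27.5) × 7.20 / 1790 = 582.6 m³.

V ≈ 583 m³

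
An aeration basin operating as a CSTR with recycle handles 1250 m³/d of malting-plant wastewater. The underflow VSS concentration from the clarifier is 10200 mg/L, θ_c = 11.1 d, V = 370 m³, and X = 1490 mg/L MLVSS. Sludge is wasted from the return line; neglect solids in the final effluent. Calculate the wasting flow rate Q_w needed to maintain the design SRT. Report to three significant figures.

Q_w ≈ 4.87 m³/d

θ_c = V·X/(Q_w·X_r) when wasting from the recycle, so Q_w = V·X/(θ_c·X_r) = 370.0 × 1490 / (11.1 × 10200) = 4.869 m³/d.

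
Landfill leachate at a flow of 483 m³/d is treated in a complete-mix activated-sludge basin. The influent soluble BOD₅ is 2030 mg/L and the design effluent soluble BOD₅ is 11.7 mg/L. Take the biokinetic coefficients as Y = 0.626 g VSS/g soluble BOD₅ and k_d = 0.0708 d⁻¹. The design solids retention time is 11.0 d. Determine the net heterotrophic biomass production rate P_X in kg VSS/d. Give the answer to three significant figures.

Y_obs = Y / (1 + k_d θ_c) = 0.626 / (1 + 0.0708 × 11.0) = 0.626 / 1.779 = 0.3519.
ΔS = 2030 − 11.7 = 2018 mg/L, so the substrate removal rate is 483 × 2018/1000 = 974.8 kg soluble BOD₅/d.
Net biomass production P_X = Y_obs × Q·(S₀ − S) = 0.3519 × 974.8 = 343.1 kg VSS/d.

P_X ≈ 343 kg VSS/d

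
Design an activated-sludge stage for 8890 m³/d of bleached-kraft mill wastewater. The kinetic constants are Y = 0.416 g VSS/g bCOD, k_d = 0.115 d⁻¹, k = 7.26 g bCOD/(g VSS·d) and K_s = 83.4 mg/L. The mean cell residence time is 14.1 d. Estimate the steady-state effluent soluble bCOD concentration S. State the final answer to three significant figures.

S ≈ 5.47 mg/L

Effluent substrate depends only on kinetics and SRT: S = K_s(1 + k_d θ_c) / [θ_c(Yk − k_d) − 1] = 83.4 × (1 + 0.115 × 14.1) / [14.1 × (0.416 × 7.26 − 0.115) − 1] = 218.6 / 39.96 = 5.471 mg/L.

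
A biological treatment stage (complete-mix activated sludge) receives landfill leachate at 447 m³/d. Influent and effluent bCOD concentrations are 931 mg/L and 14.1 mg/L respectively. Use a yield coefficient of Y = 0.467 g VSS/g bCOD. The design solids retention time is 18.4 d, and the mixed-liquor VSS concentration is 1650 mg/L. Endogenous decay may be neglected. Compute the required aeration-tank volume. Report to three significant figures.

V·X = Y·Q·ΔS·θ_c gives V = 0.467 × 447 × (931 − 14.1) × 18.4 / 1650 = 2134 m³.

V ≈ 2130 m³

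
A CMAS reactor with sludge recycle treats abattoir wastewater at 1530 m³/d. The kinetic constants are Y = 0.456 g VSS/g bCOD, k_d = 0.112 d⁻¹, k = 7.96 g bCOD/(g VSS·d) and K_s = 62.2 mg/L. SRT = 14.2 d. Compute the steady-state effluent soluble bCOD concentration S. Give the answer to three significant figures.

S ≈ 3.29 mg/L

From the Monod/SRT balance for a CMAS, S = K_s·(1+k_d θ_c)/[θ_c·(Y k − k_d) − 1] = 62.2 × (1 + 0.112 × 14.2) / [14.2 × (0.456 × 7.96 − 0.112) − 1] = 161.1 / 48.95 = 3.291 mg/L.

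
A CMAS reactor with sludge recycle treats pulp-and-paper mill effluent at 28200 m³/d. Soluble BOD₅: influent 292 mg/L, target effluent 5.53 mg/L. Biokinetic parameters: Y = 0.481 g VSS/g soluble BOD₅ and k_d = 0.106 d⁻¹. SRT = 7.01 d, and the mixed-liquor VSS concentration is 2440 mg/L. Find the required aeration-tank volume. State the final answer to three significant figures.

V ≈ 6400 m³

Steady-state biomass mass balance: V·X·(1 + k_d·θ_c) = Y·Q·(S₀ − S)·θ_c, so V = 0.481 × 28200 × (292 − 5.53) × 7.01 / [2440 × (1 + 0.106 × 7.01)] = 2.72×10^7 / 4253 = 6405 m³.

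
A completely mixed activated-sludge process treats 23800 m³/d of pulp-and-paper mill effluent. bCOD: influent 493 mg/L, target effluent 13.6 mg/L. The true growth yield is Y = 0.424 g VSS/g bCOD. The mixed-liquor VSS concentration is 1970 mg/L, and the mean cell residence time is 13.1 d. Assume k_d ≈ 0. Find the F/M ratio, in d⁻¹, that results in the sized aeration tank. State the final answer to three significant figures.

F/M ≈ 0.185 d⁻¹

Biomass mass balance (decay neglected): V·X = Y·Q·(S₀ − S)·θ_c, so V = 0.424 × 23800 × (493 − 13.6) × 13.1 / 1970 = 32170 m³.
F/M = applied load / biomass = Q·S₀/(V·X) = 23800 × 493 / (32170 × 1970) = 0.1851 d⁻¹.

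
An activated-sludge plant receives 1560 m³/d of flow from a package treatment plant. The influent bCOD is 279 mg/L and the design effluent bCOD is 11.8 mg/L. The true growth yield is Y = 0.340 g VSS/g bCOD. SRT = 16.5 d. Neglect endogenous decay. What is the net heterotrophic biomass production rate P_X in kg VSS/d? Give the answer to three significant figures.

Since k_d ≈ 0, Y_obs = Y = 0.340 g VSS/g bCOD.
ΔS = 279 − 11.8 = 267.2 mg/L, so the substrate removal rate is 1560 × 267.2/1000 = 416.8 kg bCOD/d.
P_X = Y_obs · Q(S₀ − S) = 0.3400 × 416.8 = 141.7 kg VSS/d.

P_X ≈ 142 kg VSS/d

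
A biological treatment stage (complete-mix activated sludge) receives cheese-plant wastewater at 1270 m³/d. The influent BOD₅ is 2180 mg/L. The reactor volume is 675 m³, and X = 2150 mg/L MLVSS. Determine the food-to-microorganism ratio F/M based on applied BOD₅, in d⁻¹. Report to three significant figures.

F/M ≈ 1.91 d⁻¹

Food-to-microorganism ratio F/M = Q S₀ / (V X) = 1270 × 2180 / (675.0 × 2150) = 1.908 d⁻¹.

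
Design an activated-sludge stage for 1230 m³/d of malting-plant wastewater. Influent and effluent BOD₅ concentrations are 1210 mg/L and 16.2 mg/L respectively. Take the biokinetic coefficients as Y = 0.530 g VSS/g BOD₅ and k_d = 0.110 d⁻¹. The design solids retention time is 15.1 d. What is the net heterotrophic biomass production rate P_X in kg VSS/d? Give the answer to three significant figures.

The observed yield is Y_obs = Y/(1 + k_d·θ_c) = 0.530 / (1 + 0.110 × 15.1) = 0.530 / 2.661 = 0.1992 g VSS per g BOD₅ removed.
ΔS = 1210 − 16.2 = 1194 mg/L, so the substrate removal rate is 1230 × 1194/1000 = 1468 kg BOD₅/d.
P_X = Y_obs · Q(S₀ − S) = 0.1992 × 1468 = 292.5 kg VSS/d.

P_X ≈ 292 kg VSS/d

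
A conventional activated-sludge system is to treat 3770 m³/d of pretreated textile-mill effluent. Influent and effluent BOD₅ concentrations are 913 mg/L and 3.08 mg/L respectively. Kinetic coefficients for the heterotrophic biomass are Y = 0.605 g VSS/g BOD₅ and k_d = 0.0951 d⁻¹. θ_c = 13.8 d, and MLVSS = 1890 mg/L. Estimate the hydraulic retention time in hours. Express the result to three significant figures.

τ ≈ 41.7 h

Rearranging the biomass balance for a CMAS with decay, V = Y·Q·ΔS·θ_c / [X·(1+k_d θ_c)] = 0.605 × 3770 × (913 − 3.08) × 13.8 / [1890 × (1 + 0.0951 × 13.8)] = 2.86×10^7 / 4370 = 6553 m³.
HRT = V/Q = 6553 m³ / 3770 m³·d⁻¹ = 1.738 d × 24 = 41.72 h.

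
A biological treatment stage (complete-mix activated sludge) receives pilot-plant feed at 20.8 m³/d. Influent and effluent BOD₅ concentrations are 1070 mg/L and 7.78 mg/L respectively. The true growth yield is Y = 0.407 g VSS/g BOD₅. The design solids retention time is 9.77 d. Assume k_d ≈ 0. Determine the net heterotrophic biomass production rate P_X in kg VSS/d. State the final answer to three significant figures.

No decay correction is needed, so Y_obs = Y = 0.407.
ΔS = 1070 − 7.78 = 1062 mg/L, so the substrate removal rate is 20.8 × 1062/1000 = 22.09 kg BOD₅/d.
Biomass produced: P_X = Y_obs·Q·ΔS = 0.4070 × 22.09 ≈ 8.992 kg VSS/d.

P_X ≈ 8.99 kg VSS/d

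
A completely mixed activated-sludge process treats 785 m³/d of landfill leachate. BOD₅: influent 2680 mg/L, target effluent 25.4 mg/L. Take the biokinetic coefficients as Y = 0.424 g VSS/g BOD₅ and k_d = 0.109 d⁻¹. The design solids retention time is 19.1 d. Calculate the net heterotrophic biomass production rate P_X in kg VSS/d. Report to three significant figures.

P_X ≈ 287 kg VSS/d

Observed yield with endogenous decay: Y_obs = Y / (1 + k_d·θ_c) = 0.424 / (1 + 0.109 × 19.1) = 0.424 / 3.082 = 0.1376 g VSS/g BOD₅.
Mass of BOD₅ removed per day: Q(S₀ − S) = 785 × 2655 g/m³ = 2084 kg/d.
Biomass produced: P_X = Y_obs·Q·ΔS = 0.1376 × 2084 ≈ 286.7 kg VSS/d.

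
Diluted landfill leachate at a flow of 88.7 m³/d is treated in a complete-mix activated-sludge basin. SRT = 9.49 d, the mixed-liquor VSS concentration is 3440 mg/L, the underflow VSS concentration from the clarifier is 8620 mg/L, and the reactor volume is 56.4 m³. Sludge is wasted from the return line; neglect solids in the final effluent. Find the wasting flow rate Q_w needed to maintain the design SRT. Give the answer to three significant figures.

θ_c = V·X/(Q_w·X_r) when wasting from the recycle, so Q_w = V·X/(θ_c·X_r) = 56.40 × 3440 / (9.49 × 8620) = 2.372 m³/d.

Q_w ≈ 2.37 m³/d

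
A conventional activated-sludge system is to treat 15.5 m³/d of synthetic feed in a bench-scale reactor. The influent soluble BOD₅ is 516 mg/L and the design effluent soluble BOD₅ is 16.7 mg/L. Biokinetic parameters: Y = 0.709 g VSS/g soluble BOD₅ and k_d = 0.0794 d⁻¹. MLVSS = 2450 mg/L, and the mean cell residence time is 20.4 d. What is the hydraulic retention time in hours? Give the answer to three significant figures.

Steady-state biomass mass balance: V·X·(1 + k_d·θ_c) = Y·Q·(S₀ − S)·θ_c, so V = 0.709 × 15.5 × (516 − 16.7) × 20.4 / [2450 × (1 + 0.0794 × 20.4)] = 1.12×10^5 / 6418 = 17.44 m³.
Hydraulic retention time τ = V/Q = 17.44 / 15.5 = 1.125 d = 27.00 h.

τ ≈ 27.0 h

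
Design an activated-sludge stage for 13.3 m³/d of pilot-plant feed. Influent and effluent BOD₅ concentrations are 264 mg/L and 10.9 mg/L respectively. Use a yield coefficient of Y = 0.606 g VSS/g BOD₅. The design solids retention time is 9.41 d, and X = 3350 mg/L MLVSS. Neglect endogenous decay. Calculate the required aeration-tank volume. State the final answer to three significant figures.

Biomass mass balance (decay neglected): V·X = Y·Q·(S₀ − S)·θ_c, so V = 0.606 × 13.3 × (264 − 10.9) × 9.41 / 3350 = 5.730 m³.

V ≈ 5.73 m³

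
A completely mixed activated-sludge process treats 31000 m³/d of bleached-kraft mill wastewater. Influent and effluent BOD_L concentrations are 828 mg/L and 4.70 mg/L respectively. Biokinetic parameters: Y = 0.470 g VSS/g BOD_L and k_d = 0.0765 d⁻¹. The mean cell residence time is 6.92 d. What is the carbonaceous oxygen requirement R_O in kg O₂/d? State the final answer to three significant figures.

Correct the yield for decay: Y_obs = Y/(1 + k_d θ_c) = 0.470 / (1 + 0.0765 × 6.92) = 0.470 / 1.529 = 0.3073.
Q·(S₀ − S) = 31000 × (828 − 4.70) × 10⁻³ = 25522 kg/d removed.
P_X = Y_obs·Q·(S₀ − S) = 0.3073 × 25522 = 7843 kg VSS/d.
Carbonaceous O₂ demand = substrate oxidised − cell-mass equivalent = 25522 − 1.42 × 7843 = 14385 kg O₂/d.

R_O ≈ 14400 kg O₂/d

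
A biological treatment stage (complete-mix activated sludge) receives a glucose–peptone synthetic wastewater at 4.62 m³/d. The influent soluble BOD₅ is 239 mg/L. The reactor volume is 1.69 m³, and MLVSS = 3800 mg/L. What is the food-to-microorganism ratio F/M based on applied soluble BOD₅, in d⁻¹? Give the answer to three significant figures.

F/M ≈ 0.172 d⁻¹

F/M = Q·S₀ / (V·X) = 4.62 × 239 / (1.690 × 3800) = 0.1719 g soluble BOD₅·(g VSS·d)⁻¹.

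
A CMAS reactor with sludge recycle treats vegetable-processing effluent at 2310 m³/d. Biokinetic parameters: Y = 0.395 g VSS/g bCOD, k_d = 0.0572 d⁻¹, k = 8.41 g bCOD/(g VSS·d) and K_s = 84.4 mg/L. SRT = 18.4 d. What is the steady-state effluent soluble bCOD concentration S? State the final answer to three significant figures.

For a completely mixed reactor with recycle the Lawrence–McCarty relation gives S = K_s·(1 + k_d·θ_c) / [θ_c·(Y·k − k_d) − 1] = 84.4 × (1 + 0.0572 × 18.4) / [18.4 × (0.395 × 8.41 − 0.0572) − 1] = 173.2 / 59.07 = 2.933 mg/L.

S ≈ 2.93 mg/L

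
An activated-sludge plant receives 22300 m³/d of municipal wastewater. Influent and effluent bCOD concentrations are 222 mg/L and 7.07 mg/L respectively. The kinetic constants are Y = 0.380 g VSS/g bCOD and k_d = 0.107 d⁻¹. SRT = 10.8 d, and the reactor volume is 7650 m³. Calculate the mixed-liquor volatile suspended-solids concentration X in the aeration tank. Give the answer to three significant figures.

X = Y·Q·ΔS·θ_c / [V·(1 + k_d θ_c)] = 0.380 × 22300 × (222 − 7.07) × 10.8 / [7650 × (1 + 0.107 × 10.8)] = 1193 mg/L.

X ≈ 1190 mg/L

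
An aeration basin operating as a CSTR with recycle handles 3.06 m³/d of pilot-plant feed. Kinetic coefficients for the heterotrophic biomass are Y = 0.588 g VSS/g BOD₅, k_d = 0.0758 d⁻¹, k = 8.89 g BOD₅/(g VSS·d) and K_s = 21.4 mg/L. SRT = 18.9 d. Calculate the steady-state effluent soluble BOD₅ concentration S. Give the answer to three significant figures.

S ≈ 0.540 mg/L

For a completely mixed reactor with recycle the Lawrence–McCarty relation gives S = K_s·(1 + k_d·θ_c) / [θ_c·(Y·k − k_d) − 1] = 21.4 × (1 + 0.0758 × 18.9) / [18.9 × (0.588 × 8.89 − 0.0758) − 1] = 52.06 / 96.36 = 0.5402 mg/L.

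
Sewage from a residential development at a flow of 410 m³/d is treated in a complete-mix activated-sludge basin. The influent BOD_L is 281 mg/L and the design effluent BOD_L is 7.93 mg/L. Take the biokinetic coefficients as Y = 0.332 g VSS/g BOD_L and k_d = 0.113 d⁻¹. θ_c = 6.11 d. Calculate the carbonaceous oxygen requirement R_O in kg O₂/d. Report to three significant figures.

R_O ≈ 80.7 kg O₂/d

The observed yield is Y_obs = Y/(1 + k_d·θ_c) = 0.332 / (1 + 0.113 × 6.11) = 0.332 / 1.690 = 0.1964 g VSS per g BOD_L removed.
Substrate removed = Q·(S₀ − S) = 410 m³/d × (281 − 7.93) g/m³ = 1.12×10^5 g/d = 112.0 kg/d.
Biomass synthesised: P_X = Y_obs × 112.0 = 21.99 kg VSS/d.
Carbonaceous O₂ demand = substrate oxidised − cell-mass equivalent = 112.0 − 1.42 × 21.99 = 80.73 kg O₂/d.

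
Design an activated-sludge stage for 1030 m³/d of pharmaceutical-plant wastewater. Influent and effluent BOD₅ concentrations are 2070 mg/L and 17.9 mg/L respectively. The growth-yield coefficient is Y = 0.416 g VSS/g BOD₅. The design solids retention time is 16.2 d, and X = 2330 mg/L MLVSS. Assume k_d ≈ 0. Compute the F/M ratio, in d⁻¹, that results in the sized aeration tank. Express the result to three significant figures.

V·X = Y·Q·ΔS·θ_c gives V = 0.416 × 1030 × (2070 − 17.9) × 16.2 / 2330 = 6113 m³.
Food-to-microorganism ratio F/M = Q S₀ / (V X) = 1030 × 2070 / (6113 × 2330) = 0.1497 d⁻¹.

F/M ≈ 0.150 d⁻¹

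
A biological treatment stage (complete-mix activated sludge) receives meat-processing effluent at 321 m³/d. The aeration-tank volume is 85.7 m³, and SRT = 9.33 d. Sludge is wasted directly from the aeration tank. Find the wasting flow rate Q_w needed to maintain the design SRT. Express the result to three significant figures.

Q_w ≈ 9.19 m³/d

Wasting from the aeration tank: Q_w = V / θ_c = 85.70 / 9.33 = 9.185 m³/d.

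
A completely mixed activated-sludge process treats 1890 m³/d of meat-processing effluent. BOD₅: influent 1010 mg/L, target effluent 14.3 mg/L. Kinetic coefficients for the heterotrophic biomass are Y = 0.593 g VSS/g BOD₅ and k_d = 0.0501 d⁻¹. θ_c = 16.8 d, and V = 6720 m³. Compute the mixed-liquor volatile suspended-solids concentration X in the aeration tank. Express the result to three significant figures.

X ≈ 1510 mg/L

From V·X·(1 + k_d·θ_c) = Y·Q·(S₀ − S)·θ_c: X = 0.593 × 1890 × (1010 − 14.3) × 16.8 / [6720 × (1 + 0.0501 × 16.8)] = 1515 mg/L.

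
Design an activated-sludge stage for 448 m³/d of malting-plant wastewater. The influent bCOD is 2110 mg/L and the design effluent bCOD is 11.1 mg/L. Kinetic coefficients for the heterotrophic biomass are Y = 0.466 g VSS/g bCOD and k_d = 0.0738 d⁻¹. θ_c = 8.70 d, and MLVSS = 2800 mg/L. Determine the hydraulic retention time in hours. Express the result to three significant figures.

τ ≈ 44.4 h

Rearranging the biomass balance for a CMAS with decay, V = Y·Q·ΔS·θ_c / [X·(1+k_d θ_c)] = 0.466 × 448 × (2110 − 11.1) × 8.70 / [2800 × (1 + 0.0738 × 8.70)] = 3.81×10^6 / 4598 = 829.1 m³.
HRT = V/Q = 829.1 m³ / 448 m³·d⁻¹ = 1.851 d × 24 = 44.42 h.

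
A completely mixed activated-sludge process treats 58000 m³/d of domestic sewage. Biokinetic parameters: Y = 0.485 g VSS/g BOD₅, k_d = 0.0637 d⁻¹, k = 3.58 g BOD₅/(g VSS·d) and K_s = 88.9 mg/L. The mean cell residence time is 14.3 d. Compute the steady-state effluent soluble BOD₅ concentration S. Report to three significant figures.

S ≈ 7.41 mg/L

From the Monod/SRT balance for a CMAS, S = K_s·(1+k_d θ_c)/[θ_c·(Y k − k_d) − 1] = 88.9 × (1 + 0.0637 × 14.3) / [14.3 × (0.485 × 3.58 − 0.0637) − 1] = 169.9 / 22.92 = 7.412 mg/L.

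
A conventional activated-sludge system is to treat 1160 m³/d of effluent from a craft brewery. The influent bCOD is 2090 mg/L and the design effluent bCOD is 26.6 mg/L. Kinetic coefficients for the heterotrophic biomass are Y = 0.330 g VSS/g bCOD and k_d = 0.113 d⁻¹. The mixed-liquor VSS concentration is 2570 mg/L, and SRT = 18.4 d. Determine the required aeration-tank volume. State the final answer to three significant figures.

From the SRT design equation V = Y Q (S₀−S) θ_c / [X (1 + k_d θ_c)] = 0.330 × 1160 × (2090 − 26.6) × 18.4 / [2570 × (1 + 0.113 × 18.4)] = 1.45×10^7 / 7914 = 1837 m³.

V ≈ 1840 m³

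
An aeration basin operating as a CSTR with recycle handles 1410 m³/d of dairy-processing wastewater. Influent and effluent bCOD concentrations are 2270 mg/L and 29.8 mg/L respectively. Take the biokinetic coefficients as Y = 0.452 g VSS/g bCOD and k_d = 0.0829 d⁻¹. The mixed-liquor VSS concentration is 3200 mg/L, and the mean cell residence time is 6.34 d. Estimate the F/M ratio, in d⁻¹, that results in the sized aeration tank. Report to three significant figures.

Rearranging the biomass balance for a CMAS with decay, V = Y·Q·ΔS·θ_c / [X·(1+k_d θ_c)] = 0.452 × 1410 × (2270 − 29.8) × 6.34 / [3200 × (1 + 0.0829 × 6.34)] = 9.05×10^6 / 4882 = 1854 m³.
F/M = Q·S₀ / (V·X) = 1410 × 2270 / (1854 × 3200) = 0.5394 g bCOD·(g VSS·d)⁻¹.

F/M ≈ 0.539 d⁻¹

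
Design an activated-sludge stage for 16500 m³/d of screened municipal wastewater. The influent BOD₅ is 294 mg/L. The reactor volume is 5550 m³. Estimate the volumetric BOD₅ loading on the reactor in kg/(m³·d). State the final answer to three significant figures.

L_v ≈ 0.874 kg BOD₅/(m³·d)

Volumetric loading L_v = Q·S₀ / V = 16500 × 294 g/m³ / 5550 m³ = 874.1 g/(m³·d) = 0.8741 kg BOD₅/(m³·d).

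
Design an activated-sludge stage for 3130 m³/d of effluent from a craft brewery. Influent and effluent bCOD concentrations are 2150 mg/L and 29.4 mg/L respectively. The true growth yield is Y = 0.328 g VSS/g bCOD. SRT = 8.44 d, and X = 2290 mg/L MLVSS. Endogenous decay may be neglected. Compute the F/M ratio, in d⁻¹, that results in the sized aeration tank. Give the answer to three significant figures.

F/M ≈ 0.366 d⁻¹

With k_d = 0 the design equation reduces to V = Y Q (S₀−S) θ_c / X = 0.328 × 3130 × (2150 − 29.4) × 8.44 / 2290 = 8024 m³.
F/M = applied load / biomass = Q·S₀/(V·X) = 3130 × 2150 / (8024 × 2290) = 0.3662 d⁻¹.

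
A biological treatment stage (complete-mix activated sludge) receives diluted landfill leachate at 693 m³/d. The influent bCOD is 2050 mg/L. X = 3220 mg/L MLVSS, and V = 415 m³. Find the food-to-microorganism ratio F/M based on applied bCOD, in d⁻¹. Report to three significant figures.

F/M = applied load / biomass = Q·S₀/(V·X) = 693 × 2050 / (415.0 × 3220) = 1.063 d⁻¹.

F/M ≈ 1.06 d⁻¹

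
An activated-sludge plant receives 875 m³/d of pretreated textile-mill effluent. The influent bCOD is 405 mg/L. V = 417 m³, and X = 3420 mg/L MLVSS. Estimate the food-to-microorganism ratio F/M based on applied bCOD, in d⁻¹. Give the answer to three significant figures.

F/M = Q·S₀ / (V·X) = 875 × 405 / (417.0 × 3420) = 0.2485 g bCOD·(g VSS·d)⁻¹.

F/M ≈ 0.248 d⁻¹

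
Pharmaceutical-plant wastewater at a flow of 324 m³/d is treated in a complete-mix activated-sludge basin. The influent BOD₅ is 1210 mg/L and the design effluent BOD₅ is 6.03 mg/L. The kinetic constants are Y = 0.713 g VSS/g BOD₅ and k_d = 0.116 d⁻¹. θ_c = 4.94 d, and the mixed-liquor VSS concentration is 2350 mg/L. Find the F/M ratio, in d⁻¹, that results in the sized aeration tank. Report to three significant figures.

From the SRT design equation V = Y Q (S₀−S) θ_c / [X (1 + k_d θ_c)] = 0.713 × 324 × (1210 − 6.03) × 4.94 / [2350 × (1 + 0.116 × 4.94)] = 1.37×10^6 / 3697 = 371.7 m³.
F/M = Q·S₀ / (V·X) = 324 × 1210 / (371.7 × 2350) = 0.4488 g BOD₅·(g VSS·d)⁻¹.

F/M ≈ 0.449 d⁻¹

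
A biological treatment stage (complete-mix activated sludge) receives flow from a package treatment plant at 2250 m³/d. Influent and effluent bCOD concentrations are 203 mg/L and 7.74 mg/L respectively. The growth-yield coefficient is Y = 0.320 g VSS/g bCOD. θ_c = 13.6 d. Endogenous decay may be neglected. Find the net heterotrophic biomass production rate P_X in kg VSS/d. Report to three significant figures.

No decay correction is needed, so Y_obs = Y = 0.320.
Q·(S₀ − S) = 2250 × (203 − 7.74) × 10⁻³ = 439.3 kg/d removed.
Net biomass production P_X = Y_obs × Q·(S₀ − S) = 0.3200 × 439.3 = 140.6 kg VSS/d.

P_X ≈ 141 kg VSS/d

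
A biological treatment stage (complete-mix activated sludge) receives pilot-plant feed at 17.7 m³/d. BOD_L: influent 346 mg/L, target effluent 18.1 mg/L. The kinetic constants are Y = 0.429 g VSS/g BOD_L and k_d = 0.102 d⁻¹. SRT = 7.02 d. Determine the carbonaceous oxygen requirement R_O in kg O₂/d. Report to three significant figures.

Y_obs = Y / (1 + k_d θ_c) = 0.429 / (1 + 0.102 × 7.02) = 0.429 / 1.716 = 0.2500.
Substrate removed = Q·(S₀ − S) = 17.7 m³/d × (346 − 18.1) g/m³ = 5.8×10^3 g/d = 5.804 kg/d.
Biomass synthesised: P_X = Y_obs × 5.804 = 1.451 kg VSS/d.
R_O = Q·(S₀ − S) − 1.42·P_X = 5.804 − 1.42 × 1.451 = 3.744 kg O₂/d.

R_O ≈ 3.74 kg O₂/d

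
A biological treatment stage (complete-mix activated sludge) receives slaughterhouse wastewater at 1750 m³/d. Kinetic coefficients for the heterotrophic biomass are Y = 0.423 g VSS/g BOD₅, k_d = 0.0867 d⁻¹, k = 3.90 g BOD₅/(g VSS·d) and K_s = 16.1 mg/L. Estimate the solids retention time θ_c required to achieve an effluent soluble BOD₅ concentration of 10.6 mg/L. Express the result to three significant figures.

At the target effluent, Y k S/(K_s+S) = 0.423×3.90×10.6/26.70 = 0.6549 d⁻¹.
1/θ_c = 0.6549 − 0.0867 = 0.5682 d⁻¹, so θ_c = 1.760 d.

θ_c ≈ 1.76 d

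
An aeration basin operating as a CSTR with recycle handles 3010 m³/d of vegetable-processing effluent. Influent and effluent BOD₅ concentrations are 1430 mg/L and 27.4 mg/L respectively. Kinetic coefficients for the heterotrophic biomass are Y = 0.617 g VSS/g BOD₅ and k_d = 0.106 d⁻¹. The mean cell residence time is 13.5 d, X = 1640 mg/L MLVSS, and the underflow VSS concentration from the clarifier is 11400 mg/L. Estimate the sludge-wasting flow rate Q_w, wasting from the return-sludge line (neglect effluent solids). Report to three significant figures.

Q_w ≈ 94.0 m³/d

From the SRT design equation V = Y Q (S₀−S) θ_c / [X (1 + k_d θ_c)] = 0.617 × 3010 × (1430 − 27.4) × 13.5 / [1640 × (1 + 0.106 × 13.5)] = 3.52×10^7 / 3987 = 8820 m³.
Wasting from the return line (neglecting effluent solids): Q_w = V·X / (θ_c·X_r) = 8820 × 1640 / (13.5 × 11400) = 93.99 m³/d.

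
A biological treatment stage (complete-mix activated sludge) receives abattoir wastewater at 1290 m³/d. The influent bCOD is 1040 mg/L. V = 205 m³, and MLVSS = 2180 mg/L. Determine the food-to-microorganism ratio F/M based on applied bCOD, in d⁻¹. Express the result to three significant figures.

F/M = Q·S₀ / (V·X) = 1290 × 1040 / (205.0 × 2180) = 3.002 g bCOD·(g VSS·d)⁻¹.

F/M ≈ 3.00 d⁻¹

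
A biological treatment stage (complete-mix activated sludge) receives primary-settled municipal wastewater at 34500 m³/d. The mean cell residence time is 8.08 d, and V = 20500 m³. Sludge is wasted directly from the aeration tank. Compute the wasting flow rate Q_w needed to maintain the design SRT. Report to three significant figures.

Q_w ≈ 2540 m³/d

With mixed-liquor wasting, θ_c = V/Q_w, so Q_w = V/θ_c = 20500/8.08 = 2537 m³/d.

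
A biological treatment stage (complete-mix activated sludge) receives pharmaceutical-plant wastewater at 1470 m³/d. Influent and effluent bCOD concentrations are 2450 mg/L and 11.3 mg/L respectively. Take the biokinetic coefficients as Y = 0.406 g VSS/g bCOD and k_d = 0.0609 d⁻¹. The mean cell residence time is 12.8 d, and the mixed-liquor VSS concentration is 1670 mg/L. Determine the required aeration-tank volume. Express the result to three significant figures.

V ≈ 6270 m³

Rearranging the biomass balance for a CMAS with decay, V = Y·Q·ΔS·θ_c / [X·(1+k_d θ_c)] = 0.406 × 1470 × (2450 − 11.3) × 12.8 / [1670 × (1 + 0.0609 × 12.8)] = 1.86×10^7 / 2972 = 6269 m³.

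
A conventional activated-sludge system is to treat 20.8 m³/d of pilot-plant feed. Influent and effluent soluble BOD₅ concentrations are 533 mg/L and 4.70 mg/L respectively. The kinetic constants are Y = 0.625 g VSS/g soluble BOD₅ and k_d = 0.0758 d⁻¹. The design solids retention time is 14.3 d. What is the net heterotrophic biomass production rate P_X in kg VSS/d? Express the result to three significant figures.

P_X ≈ 3.30 kg VSS/d

The observed yield is Y_obs = Y/(1 + k_d·θ_c) = 0.625 / (1 + 0.0758 × 14.3) = 0.625 / 2.084 = 0.2999 g VSS per g soluble BOD₅ removed.
Q·(S₀ − S) = 20.8 × (533 − 4.70) × 10⁻³ = 10.99 kg/d removed.
So the net sludge growth is P_X = 0.2999 × 10.99 = 3.296 kg VSS/d.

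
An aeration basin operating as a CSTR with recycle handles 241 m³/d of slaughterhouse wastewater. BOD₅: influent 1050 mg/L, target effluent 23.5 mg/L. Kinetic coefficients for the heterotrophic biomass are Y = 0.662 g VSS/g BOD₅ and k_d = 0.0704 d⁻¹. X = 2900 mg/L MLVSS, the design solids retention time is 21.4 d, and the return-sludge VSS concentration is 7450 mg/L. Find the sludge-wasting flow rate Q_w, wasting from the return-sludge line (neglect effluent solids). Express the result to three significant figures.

Q_w ≈ 8.77 m³/d

Rearranging the biomass balance for a CMAS with decay, V = Y·Q·ΔS·θ_c / [X·(1+k_d θ_c)] = 0.662 × 241 × (1050 − 23.5) × 21.4 / [2900 × (1 + 0.0704 × 21.4)] = 3.5×10^6 / 7269 = 482.1 m³.
Wasting from the return line (neglecting effluent solids): Q_w = V·X / (θ_c·X_r) = 482.1 × 2900 / (21.4 × 7450) = 8.770 m³/d.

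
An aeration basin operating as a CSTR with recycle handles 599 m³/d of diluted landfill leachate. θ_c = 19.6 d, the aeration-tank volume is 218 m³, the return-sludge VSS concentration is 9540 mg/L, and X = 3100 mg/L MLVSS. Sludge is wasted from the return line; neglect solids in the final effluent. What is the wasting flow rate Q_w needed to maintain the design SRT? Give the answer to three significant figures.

Q_w = (V·X)/(θ_c X_r) = 218.0 × 3100 / (19.6 × 9540) = 3.614 m³/d.

Q_w ≈ 3.61 m³/d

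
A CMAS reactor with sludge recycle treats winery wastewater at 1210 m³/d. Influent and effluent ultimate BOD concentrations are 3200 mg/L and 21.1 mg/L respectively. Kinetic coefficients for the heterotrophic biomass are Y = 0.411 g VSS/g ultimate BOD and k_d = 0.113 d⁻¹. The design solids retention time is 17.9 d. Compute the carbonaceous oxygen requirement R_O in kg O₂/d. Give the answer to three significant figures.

R_O ≈ 3100 kg O₂/d

The observed yield is Y_obs = Y/(1 + k_d·θ_c) = 0.411 / (1 + 0.113 × 17.9) = 0.411 / 3.023 = 0.1360 g VSS per g ultimate BOD removed.
ΔS = 3200 − 21.1 = 3179 mg/L, so the substrate removal rate is 1210 × 3179/1000 = 3846 kg ultimate BOD/d.
P_X = Y_obs·Q·(S₀ − S) = 0.1360 × 3846 = 523.0 kg VSS/d.
R_O = Q·(S₀ − S) − 1.42·P_X = 3846 − 1.42 × 523.0 = 3104 kg O₂/d.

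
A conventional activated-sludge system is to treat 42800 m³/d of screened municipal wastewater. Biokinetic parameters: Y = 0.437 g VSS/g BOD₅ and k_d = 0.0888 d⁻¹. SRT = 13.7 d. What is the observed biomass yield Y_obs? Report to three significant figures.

Observed yield with endogenous decay: Y_obs = Y / (1 + k_d·θ_c) = 0.437 / (1 + 0.0888 × 13.7) = 0.437 / 2.217 = 0.1972 g VSS/g BOD₅.

Y_obs ≈ 0.197 g VSS/g BOD₅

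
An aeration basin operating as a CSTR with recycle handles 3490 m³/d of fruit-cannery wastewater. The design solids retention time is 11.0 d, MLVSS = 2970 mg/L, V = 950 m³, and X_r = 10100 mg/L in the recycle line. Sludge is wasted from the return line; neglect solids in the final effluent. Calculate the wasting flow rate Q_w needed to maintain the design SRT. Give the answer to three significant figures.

Q_w ≈ 25.4 m³/d

Wasting from the return line (neglecting effluent solids): Q_w = V·X / (θ_c·X_r) = 950.0 × 2970 / (11.0 × 10100) = 25.40 m³/d.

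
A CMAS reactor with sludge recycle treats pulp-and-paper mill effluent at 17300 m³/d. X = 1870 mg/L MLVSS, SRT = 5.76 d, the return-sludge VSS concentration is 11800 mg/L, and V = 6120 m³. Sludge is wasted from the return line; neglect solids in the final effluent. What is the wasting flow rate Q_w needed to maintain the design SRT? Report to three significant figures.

Q_w = (V·X)/(θ_c X_r) = 6120 × 1870 / (5.76 × 11800) = 168.4 m³/d.

Q_w ≈ 168 m³/d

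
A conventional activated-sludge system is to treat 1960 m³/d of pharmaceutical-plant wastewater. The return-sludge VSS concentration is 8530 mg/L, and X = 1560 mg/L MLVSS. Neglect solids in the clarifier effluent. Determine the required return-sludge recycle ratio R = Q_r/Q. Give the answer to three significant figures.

R = Q_r/Q = X/(X_r − X) = 1560 / (8530 − 1560) = 0.2238.

R ≈ 0.224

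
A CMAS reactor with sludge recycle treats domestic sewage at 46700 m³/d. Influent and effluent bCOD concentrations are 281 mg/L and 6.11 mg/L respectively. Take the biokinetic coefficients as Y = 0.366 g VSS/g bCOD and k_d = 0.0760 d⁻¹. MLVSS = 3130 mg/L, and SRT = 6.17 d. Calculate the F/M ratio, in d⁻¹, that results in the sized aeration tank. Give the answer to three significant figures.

F/M ≈ 0.665 d⁻¹

Steady-state biomass mass balance: V·X·(1 + k_d·θ_c) = Y·Q·(S₀ − S)·θ_c, so V = 0.366 × 46700 × (281 − 6.11) × 6.17 / [3130 × (1 + 0.0760 × 6.17)] = 2.9×10^7 / 4598 = 6305 m³.
F/M = applied load / biomass = Q·S₀/(V·X) = 46700 × 281 / (6305 × 3130) = 0.6649 d⁻¹.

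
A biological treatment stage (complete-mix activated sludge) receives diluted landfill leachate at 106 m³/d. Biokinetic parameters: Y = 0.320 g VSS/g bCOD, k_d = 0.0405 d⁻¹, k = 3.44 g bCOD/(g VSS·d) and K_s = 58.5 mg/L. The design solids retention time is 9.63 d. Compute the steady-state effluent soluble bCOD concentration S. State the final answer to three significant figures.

S ≈ 8.83 mg/L

From the Monod/SRT balance for a CMAS, S = K_s·(1+k_d θ_c)/[θ_c·(Y k − k_d) − 1] = 58.5 × (1 + 0.0405 × 9.63) / [9.63 × (0.320 × 3.44 − 0.0405) − 1] = 81.32 / 9.211 = 8.828 mg/L.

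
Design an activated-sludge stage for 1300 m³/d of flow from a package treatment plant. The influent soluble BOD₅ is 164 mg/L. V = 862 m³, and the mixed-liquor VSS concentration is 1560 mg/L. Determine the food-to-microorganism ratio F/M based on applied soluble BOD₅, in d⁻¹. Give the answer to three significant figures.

F/M ≈ 0.159 d⁻¹

F/M = applied load / biomass = Q·S₀/(V·X) = 1300 × 164 / (862.0 × 1560) = 0.1585 d⁻¹.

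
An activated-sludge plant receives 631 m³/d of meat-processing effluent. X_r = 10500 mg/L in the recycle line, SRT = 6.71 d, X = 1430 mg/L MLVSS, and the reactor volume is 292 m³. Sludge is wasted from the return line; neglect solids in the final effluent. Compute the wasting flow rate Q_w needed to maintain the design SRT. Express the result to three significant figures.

Wasting from the return line (neglecting effluent solids): Q_w = V·X / (θ_c·X_r) = 292.0 × 1430 / (6.71 × 10500) = 5.927 m³/d.

Q_w ≈ 5.93 m³/d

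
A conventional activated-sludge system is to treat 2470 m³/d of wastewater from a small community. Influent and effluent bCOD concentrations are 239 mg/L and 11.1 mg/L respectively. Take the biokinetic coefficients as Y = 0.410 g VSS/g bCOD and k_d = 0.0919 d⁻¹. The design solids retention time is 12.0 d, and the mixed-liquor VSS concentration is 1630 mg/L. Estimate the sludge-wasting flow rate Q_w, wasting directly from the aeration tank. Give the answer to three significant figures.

Steady-state biomass mass balance: V·X·(1 + k_d·θ_c) = Y·Q·(S₀ − S)·θ_c, so V = 0.410 × 2470 × (239 − 11.1) × 12.0 / [1630 × (1 + 0.0919 × 12.0)] = 2.77×10^6 / 3428 = 808.0 m³.
For wasting at MLVSS concentration, Q_w = V/θ_c = 808.0/12.0 = 67.33 m³/d.

Q_w ≈ 67.3 m³/d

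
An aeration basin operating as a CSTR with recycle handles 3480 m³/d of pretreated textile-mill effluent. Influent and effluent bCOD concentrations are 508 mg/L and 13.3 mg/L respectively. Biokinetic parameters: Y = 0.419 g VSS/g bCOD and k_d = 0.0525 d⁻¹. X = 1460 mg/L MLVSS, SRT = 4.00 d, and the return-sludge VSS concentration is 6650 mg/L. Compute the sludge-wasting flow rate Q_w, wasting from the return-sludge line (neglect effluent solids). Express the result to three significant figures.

Q_w ≈ 89.6 m³/d

Rearranging the biomass balance for a CMAS with decay, V = Y·Q·ΔS·θ_c / [X·(1+k_d θ_c)] = 0.419 × 3480 × (508 − 13.3) × 4.00 / [1460 × (1 + 0.0525 × 4.00)] = 2.89×10^6 / 1767 = 1633 m³.
θ_c = V·X/(Q_w·X_r) when wasting from the recycle, so Q_w = V·X/(θ_c·X_r) = 1633 × 1460 / (4.00 × 6650) = 89.65 m³/d.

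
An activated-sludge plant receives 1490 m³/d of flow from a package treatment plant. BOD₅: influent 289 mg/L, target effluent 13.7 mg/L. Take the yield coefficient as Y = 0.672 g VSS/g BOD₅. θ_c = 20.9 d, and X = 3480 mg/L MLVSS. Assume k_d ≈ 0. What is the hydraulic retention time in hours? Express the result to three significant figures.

τ ≈ 26.7 h

With k_d = 0 the design equation reduces to V = Y Q (S₀−S) θ_c / X = 0.672 × 1490 × (289 − 13.7) × 20.9 / 3480 = 1655 m³.
HRT = V/Q = 1655 m³ / 1490 m³·d⁻¹ = 1.111 d × 24 = 26.67 h.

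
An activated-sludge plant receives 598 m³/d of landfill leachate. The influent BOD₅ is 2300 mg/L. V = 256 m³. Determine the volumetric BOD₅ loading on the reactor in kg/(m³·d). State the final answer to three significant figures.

L_v = Q S₀ / V = 598 × 2300 × 10⁻³ / 256.0 = 5.373 kg/(m³·d).

L_v ≈ 5.37 kg BOD₅/(m³·d)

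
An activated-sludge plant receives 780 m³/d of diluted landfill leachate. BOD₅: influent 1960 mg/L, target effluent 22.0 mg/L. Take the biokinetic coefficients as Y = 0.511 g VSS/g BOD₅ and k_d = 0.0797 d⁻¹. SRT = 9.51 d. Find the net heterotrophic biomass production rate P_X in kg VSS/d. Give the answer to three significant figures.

P_X ≈ 439 kg VSS/d

The observed yield is Y_obs = Y/(1 + k_d·θ_c) = 0.511 / (1 + 0.0797 × 9.51) = 0.511 / 1.758 = 0.2907 g VSS per g BOD₅ removed.
Mass of BOD₅ removed per day: Q(S₀ − S) = 780 × 1938 g/m³ = 1512 kg/d.
P_X = Y_obs · Q(S₀ − S) = 0.2907 × 1512 = 439.4 kg VSS/d.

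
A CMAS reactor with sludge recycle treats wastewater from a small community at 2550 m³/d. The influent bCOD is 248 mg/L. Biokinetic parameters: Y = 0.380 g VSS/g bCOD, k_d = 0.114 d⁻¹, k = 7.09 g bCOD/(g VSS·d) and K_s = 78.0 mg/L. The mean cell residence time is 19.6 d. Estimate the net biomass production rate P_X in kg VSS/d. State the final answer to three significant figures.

P_X ≈ 72.8 kg VSS/d

For a completely mixed reactor with recycle the Lawrence–McCarty relation gives S = K_s·(1 + k_d·θ_c) / [θ_c·(Y·k − k_d) − 1] = 78.0 × (1 + 0.114 × 19.6) / [19.6 × (0.380 × 7.09 − 0.114) − 1] = 252.3 / 49.57 = 5.089 mg/L.
Y_obs = Y / (1 + k_d θ_c) = 0.380 / (1 + 0.114 × 19.6) = 0.380 / 3.234 = 0.1175.
Mass of bCOD removed per day: Q(S₀ − S) = 2550 × 242.9 g/m³ = 619.4 kg/d.
P_X = Y_obs · Q(S₀ − S) = 0.1175 × 619.4 = 72.77 kg VSS/d.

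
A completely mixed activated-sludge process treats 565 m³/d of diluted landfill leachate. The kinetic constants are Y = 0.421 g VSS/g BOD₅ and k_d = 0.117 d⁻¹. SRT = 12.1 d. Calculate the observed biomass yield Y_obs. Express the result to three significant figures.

Y_obs = Y / (1 + k_d θ_c) = 0.421 / (1 + 0.117 × 12.1) = 0.421 / 2.416 = 0.1743.

Y_obs ≈ 0.174 g VSS/g BOD₅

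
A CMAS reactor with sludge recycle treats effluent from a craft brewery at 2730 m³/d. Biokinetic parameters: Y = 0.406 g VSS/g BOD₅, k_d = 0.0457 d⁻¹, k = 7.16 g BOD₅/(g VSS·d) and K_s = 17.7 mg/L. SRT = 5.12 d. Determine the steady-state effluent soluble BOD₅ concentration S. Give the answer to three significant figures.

Effluent substrate depends only on kinetics and SRT: S = K_s(1 + k_d θ_c) / [θ_c(Yk − k_d) − 1] = 17.7 × (1 + 0.0457 × 5.12) / [5.12 × (0.406 × 7.16 − 0.0457) − 1] = 21.84 / 13.65 = 1.600 mg/L.

S ≈ 1.60 mg/L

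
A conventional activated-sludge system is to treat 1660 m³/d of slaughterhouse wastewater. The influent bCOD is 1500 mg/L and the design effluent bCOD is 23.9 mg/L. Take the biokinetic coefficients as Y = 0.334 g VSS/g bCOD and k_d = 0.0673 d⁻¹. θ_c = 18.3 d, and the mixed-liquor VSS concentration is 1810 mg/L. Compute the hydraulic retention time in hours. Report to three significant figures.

τ ≈ 53.6 h

Rearranging the biomass balance for a CMAS with decay, V = Y·Q·ΔS·θ_c / [X·(1+k_d θ_c)] = 0.334 × 1660 × (1500 − 23.9) × 18.3 / [1810 × (1 + 0.0673 × 18.3)] = 1.5×10^7 / 4039 = 3708 m³.
Hydraulic retention time τ = V/Q = 3708 / 1660 = 2.234 d = 53.61 h.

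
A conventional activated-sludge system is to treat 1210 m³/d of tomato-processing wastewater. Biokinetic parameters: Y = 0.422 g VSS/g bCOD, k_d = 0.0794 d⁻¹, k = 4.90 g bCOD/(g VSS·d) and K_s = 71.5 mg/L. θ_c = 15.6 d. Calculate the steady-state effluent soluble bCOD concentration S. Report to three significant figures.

Effluent substrate depends only on kinetics and SRT: S = K_s(1 + k_d θ_c) / [θ_c(Yk − k_d) − 1] = 71.5 × (1 + 0.0794 × 15.6) / [15.6 × (0.422 × 4.90 − 0.0794) − 1] = 160.1 / 30.02 = 5.332 mg/L.

S ≈ 5.33 mg/L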